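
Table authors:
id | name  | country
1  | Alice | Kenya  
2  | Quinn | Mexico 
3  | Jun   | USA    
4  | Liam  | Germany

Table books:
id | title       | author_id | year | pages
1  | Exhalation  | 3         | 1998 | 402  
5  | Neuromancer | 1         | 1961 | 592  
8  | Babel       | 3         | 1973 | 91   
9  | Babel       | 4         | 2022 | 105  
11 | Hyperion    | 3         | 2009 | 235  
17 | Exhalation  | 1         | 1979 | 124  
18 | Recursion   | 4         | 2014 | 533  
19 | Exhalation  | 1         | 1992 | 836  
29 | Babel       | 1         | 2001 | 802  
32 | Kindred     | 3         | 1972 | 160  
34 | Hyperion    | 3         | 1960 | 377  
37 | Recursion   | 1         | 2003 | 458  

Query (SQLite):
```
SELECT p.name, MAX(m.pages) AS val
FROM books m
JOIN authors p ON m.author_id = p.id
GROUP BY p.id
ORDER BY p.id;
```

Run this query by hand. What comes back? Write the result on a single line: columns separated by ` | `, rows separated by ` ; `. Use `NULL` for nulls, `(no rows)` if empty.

Alice | 836 ; Jun | 402 ; Liam | 533

Join each books row to its authors via author_id.
Group joined rows by authors.id; compute MAX(m.pages) per group.
  1: ids {5, 17, 19, 29, 37} → MAX(m.pages)=836
  3: ids {1, 8, 11, 32, 34} → MAX(m.pages)=402
  4: ids {9, 18} → MAX(m.pages)=533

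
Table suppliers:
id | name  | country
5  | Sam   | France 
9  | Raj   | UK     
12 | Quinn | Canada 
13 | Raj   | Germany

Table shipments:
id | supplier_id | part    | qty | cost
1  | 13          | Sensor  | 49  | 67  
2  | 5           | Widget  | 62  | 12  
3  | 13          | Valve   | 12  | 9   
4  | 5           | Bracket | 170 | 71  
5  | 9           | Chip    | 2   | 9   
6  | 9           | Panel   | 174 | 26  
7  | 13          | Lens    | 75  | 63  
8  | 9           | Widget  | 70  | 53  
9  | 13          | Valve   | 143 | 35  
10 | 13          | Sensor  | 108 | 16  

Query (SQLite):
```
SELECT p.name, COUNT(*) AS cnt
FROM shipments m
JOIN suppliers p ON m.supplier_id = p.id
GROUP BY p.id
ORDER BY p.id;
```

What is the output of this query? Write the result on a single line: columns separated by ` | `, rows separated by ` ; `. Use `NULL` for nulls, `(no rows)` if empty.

Join each shipments row to its suppliers via supplier_id.
Group joined rows by suppliers.id; compute COUNT(*) per group.
  5: ids {2, 4} → COUNT(*)=2
  9: ids {5, 6, 8} → COUNT(*)=3
  13: ids {1, 3, 7, 9, 10} → COUNT(*)=5

Sam | 2 ; Raj | 3 ; Raj | 5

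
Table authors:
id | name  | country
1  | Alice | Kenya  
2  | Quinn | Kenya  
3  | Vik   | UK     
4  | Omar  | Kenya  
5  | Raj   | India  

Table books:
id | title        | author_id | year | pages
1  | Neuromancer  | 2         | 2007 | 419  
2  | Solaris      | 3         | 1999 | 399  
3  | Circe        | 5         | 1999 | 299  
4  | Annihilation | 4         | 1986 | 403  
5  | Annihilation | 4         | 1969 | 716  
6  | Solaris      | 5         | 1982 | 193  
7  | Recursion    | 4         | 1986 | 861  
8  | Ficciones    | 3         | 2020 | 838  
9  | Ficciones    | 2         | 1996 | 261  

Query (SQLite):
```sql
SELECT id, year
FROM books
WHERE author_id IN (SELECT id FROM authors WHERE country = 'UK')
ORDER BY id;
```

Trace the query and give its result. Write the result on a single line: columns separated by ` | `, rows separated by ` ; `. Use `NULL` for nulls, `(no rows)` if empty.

2 | 1999 ; 8 | 2020

Inner query: authors.id where country = 'UK'.
Outer: keep books rows whose author_id is in that set.
Inner query → {3}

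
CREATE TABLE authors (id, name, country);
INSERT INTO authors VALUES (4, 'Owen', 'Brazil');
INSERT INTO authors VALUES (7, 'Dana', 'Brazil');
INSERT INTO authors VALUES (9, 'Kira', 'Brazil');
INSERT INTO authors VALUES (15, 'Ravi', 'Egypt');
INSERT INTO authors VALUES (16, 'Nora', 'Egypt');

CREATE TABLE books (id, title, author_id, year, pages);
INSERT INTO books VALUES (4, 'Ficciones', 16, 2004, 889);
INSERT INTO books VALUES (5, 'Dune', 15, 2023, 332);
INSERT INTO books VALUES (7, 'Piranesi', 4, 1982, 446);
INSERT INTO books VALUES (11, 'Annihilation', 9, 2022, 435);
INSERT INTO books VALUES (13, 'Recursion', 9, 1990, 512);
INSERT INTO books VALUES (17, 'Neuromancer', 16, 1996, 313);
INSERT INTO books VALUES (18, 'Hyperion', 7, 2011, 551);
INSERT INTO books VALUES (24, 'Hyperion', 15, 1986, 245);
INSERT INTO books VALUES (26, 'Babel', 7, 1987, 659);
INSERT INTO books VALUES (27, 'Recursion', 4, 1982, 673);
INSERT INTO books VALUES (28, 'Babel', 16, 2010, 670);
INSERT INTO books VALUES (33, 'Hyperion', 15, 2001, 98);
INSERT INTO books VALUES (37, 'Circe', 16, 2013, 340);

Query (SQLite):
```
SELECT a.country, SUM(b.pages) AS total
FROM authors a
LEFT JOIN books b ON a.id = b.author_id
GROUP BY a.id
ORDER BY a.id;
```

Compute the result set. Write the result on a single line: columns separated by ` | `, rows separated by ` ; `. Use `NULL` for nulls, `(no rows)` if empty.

LEFT JOIN keeps every authors row; unmatched ones get NULL for books columns.
Group by authors.id and compute SUM(b.pages). SUM over an all-NULL group is NULL.
  4: ids {7, 27} → SUM(b.pages)=1119
  7: ids {18, 26} → SUM(b.pages)=1210
  9: ids {11, 13} → SUM(b.pages)=947
  15: ids {5, 24, 33} → SUM(b.pages)=675
  16: ids {4, 17, 28, 37} → SUM(b.pages)=2212

Brazil | 1119 ; Brazil | 1210 ; Brazil | 947 ; Egypt | 675 ; Egypt | 2212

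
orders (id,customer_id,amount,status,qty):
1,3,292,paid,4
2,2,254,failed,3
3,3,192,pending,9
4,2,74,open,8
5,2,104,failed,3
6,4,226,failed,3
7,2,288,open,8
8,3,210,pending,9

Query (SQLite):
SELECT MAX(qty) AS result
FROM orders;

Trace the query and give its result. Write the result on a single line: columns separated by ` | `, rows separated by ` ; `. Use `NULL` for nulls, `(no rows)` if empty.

9

All qty values: [4, 3, 9, 8, 3, 3, 8, 9].
MAX of non-NULL values = 9.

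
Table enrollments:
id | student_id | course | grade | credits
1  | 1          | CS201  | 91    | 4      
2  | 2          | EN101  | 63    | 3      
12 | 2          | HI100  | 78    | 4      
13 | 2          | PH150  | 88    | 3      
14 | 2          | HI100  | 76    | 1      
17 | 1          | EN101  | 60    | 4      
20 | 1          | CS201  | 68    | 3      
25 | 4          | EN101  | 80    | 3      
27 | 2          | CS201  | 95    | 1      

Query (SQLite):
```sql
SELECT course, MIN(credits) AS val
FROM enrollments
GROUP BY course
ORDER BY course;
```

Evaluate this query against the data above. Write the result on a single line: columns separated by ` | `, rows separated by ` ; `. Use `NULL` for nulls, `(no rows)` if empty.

CS201 | 1 ; EN101 | 3 ; HI100 | 1 ; PH150 | 3

Partition enrollments by course; compute MIN(credits) within each group.
  CS201: ids {1, 20, 27} → MIN(credits)=1
  EN101: ids {2, 17, 25} → MIN(credits)=3
  HI100: ids {12, 14} → MIN(credits)=1
  PH150: ids {13} → MIN(credits)=3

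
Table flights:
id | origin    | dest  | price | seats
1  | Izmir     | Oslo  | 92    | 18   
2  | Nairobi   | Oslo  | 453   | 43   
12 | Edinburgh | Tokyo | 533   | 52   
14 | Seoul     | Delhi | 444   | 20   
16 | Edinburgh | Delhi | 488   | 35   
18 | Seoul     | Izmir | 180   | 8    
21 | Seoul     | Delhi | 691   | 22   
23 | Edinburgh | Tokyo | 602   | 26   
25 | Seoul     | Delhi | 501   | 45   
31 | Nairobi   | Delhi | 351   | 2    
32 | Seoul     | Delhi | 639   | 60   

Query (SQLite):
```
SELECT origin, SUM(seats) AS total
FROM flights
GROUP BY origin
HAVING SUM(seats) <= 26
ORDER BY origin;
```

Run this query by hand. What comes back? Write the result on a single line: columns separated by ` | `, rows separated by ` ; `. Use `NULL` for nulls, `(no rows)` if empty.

Izmir | 18

Partition flights by origin; compute SUM(seats) within each group.
HAVING: keep groups where SUM(seats) <= 26.
  Edinburgh: ids {12, 16, 23} → SUM(seats)=113
  Izmir: ids {1} → SUM(seats)=18
  Nairobi: ids {2, 31} → SUM(seats)=45
  Seoul: ids {14, 18, 21, 25, 32} → SUM(seats)=155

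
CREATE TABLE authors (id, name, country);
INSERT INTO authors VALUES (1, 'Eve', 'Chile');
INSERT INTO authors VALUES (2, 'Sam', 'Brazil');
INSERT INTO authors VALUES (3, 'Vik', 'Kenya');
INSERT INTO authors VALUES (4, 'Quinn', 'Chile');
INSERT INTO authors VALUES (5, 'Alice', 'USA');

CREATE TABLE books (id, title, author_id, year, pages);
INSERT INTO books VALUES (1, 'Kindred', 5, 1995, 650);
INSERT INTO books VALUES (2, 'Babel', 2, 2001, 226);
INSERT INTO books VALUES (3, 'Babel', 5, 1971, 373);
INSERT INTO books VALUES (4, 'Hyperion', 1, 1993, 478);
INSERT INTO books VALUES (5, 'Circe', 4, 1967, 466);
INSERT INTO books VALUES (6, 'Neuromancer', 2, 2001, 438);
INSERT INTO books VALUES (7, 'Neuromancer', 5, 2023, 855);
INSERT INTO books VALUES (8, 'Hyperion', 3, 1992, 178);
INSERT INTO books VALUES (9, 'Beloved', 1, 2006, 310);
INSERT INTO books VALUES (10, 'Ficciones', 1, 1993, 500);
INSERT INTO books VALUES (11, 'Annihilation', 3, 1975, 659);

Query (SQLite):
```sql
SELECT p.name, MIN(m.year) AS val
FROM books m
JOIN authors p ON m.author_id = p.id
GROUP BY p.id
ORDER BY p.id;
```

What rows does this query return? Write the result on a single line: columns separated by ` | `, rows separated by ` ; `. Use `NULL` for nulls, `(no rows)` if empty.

Eve | 1993 ; Sam | 2001 ; Vik | 1975 ; Quinn | 1967 ; Alice | 1971

Join each books row to its authors via author_id.
Group joined rows by authors.id; compute MIN(m.year) per group.
  1: ids {4, 9, 10} → MIN(m.year)=1993
  2: ids {2, 6} → MIN(m.year)=2001
  3: ids {8, 11} → MIN(m.year)=1975
  4: ids {5} → MIN(m.year)=1967
  5: ids {1, 3, 7} → MIN(m.year)=1971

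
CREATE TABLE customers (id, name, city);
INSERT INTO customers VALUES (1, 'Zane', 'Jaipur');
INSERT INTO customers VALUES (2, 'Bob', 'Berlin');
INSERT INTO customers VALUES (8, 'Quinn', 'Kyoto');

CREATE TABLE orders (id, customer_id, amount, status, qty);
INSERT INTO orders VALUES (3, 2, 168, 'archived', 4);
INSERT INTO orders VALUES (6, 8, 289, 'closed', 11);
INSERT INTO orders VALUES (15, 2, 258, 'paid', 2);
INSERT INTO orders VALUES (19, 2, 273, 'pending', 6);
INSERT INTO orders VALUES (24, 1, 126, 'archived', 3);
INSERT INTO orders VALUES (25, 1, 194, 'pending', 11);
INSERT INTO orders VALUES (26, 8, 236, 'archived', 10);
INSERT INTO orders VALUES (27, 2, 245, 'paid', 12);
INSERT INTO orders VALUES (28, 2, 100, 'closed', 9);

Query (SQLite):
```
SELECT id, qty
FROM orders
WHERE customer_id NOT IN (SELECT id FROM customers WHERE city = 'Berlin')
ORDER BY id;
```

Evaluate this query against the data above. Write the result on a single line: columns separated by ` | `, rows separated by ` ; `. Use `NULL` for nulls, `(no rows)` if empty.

6 | 11 ; 24 | 3 ; 25 | 11 ; 26 | 10

Inner query: customers.id where city = 'Berlin'.
Outer: keep orders rows whose customer_id is not in that set.
Inner query → {2}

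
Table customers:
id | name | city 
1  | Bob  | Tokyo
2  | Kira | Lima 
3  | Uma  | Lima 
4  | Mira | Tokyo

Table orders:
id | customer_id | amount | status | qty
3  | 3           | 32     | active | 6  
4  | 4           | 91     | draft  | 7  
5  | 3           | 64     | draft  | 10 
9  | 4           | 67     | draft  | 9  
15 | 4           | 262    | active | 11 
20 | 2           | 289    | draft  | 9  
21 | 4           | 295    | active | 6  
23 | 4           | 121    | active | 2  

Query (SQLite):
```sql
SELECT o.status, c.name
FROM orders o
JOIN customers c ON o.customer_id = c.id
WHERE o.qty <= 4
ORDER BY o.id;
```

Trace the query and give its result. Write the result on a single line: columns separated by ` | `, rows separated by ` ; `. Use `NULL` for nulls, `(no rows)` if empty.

active | Mira

Each orders row matches the customers row where customer_id = customers.id.
Then keep rows with o.qty <= 4.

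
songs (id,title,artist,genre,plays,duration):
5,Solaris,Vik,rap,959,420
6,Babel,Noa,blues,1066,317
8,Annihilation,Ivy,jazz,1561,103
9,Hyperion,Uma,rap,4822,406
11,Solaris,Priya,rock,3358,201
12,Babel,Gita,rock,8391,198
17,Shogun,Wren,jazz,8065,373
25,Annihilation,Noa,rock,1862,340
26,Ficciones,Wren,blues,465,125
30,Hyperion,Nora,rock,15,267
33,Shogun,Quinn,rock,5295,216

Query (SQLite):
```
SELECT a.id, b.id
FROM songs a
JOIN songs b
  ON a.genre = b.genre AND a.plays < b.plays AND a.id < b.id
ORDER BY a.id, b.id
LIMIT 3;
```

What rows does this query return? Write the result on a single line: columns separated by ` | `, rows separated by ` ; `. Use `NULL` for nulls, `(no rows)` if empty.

5 | 9 ; 8 | 17 ; 11 | 12

Pairs (a,b) with same genre, a.plays < b.plays, a.id < b.id.
genre groups: blues:{6,26} jazz:{8,17} rap:{5,9} rock:{11,12,25,30,33}
Ordered by (a.id, b.id); first 3.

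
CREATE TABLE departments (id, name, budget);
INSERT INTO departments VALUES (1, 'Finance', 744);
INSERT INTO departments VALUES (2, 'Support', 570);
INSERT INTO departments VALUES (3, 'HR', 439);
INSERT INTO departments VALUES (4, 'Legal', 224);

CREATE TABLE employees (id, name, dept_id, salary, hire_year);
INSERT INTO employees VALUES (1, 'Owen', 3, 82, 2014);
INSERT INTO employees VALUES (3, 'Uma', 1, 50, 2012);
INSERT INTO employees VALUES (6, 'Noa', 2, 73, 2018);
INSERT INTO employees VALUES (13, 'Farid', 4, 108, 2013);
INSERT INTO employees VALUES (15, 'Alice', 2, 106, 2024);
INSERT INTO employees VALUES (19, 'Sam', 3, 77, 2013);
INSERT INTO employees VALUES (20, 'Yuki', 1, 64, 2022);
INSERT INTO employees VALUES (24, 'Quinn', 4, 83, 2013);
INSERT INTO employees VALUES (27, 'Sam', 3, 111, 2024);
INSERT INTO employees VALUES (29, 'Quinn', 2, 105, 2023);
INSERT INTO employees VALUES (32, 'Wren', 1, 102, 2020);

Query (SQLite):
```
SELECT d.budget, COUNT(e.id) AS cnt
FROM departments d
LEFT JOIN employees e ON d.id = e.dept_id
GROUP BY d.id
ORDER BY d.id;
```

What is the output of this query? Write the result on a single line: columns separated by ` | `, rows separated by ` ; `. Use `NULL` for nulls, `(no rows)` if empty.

744 | 3 ; 570 | 3 ; 439 | 3 ; 224 | 2

LEFT JOIN keeps every departments row; unmatched ones get NULL for employees columns.
Group by departments.id and compute COUNT(e.id). COUNT(col) of an all-NULL group is 0.
  1: ids {3, 20, 32} → COUNT(e.id)=3
  2: ids {6, 15, 29} → COUNT(e.id)=3
  3: ids {1, 19, 27} → COUNT(e.id)=3
  4: ids {13, 24} → COUNT(e.id)=2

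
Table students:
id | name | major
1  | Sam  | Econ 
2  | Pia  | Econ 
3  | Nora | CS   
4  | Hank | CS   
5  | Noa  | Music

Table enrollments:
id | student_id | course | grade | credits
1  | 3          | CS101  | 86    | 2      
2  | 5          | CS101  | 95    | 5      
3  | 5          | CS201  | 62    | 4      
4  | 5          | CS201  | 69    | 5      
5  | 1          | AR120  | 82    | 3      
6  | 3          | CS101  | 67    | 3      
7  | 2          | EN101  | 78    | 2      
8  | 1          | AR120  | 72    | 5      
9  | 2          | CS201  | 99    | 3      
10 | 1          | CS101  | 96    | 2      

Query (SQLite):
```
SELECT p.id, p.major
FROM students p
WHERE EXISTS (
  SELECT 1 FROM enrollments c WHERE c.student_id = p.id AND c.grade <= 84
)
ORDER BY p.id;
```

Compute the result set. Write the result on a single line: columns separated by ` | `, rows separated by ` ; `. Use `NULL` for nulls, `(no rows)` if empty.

For each students row, check whether any enrollments with matching student_id has grade <= 84.
Keep rows where that is true.

1 | Econ ; 2 | Econ ; 3 | CS ; 5 | Music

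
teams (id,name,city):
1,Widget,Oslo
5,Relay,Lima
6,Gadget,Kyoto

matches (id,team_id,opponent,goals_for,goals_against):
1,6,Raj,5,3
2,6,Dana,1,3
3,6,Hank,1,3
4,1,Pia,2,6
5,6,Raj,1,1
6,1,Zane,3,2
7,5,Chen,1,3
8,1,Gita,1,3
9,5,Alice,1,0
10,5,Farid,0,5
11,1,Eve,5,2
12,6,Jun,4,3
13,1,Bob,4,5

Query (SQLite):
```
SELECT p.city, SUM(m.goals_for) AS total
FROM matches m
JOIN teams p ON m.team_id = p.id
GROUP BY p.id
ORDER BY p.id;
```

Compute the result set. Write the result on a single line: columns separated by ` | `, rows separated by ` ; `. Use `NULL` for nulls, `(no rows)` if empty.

Oslo | 15 ; Lima | 2 ; Kyoto | 12

Join each matches row to its teams via team_id.
Group joined rows by teams.id; compute SUM(m.goals_for) per group.
  1: ids {4, 6, 8, 11, 13} → SUM(m.goals_for)=15
  5: ids {7, 9, 10} → SUM(m.goals_for)=2
  6: ids {1, 2, 3, 5, 12} → SUM(m.goals_for)=12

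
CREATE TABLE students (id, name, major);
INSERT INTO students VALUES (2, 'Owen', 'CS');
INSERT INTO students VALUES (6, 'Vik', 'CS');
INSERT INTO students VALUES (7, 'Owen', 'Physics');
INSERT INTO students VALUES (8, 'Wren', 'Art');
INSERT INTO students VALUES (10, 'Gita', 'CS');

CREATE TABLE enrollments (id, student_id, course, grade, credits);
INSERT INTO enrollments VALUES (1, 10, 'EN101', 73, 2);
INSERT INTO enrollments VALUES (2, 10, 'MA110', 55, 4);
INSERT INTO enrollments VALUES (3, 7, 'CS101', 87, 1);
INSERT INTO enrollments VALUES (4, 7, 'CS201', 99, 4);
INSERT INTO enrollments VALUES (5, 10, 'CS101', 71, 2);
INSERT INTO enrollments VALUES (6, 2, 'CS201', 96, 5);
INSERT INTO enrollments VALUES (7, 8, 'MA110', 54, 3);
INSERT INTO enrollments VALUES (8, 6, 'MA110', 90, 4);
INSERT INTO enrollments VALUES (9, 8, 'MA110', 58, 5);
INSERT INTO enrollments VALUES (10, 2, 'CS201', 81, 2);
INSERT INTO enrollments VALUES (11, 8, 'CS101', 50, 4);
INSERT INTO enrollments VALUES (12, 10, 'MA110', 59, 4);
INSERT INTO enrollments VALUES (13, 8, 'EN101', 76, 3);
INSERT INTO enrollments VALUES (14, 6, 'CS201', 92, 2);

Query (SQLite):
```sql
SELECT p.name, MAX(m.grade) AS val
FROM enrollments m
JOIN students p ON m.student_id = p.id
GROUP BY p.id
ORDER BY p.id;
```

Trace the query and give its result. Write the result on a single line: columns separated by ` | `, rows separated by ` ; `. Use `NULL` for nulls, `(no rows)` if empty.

Owen | 96 ; Vik | 92 ; Owen | 99 ; Wren | 76 ; Gita | 73

Join each enrollments row to its students via student_id.
Group joined rows by students.id; compute MAX(m.grade) per group.
  2: ids {6, 10} → MAX(m.grade)=96
  6: ids {8, 14} → MAX(m.grade)=92
  7: ids {3, 4} → MAX(m.grade)=99
  8: ids {7, 9, 11, 13} → MAX(m.grade)=76
  10: ids {1, 2, 5, 12} → MAX(m.grade)=73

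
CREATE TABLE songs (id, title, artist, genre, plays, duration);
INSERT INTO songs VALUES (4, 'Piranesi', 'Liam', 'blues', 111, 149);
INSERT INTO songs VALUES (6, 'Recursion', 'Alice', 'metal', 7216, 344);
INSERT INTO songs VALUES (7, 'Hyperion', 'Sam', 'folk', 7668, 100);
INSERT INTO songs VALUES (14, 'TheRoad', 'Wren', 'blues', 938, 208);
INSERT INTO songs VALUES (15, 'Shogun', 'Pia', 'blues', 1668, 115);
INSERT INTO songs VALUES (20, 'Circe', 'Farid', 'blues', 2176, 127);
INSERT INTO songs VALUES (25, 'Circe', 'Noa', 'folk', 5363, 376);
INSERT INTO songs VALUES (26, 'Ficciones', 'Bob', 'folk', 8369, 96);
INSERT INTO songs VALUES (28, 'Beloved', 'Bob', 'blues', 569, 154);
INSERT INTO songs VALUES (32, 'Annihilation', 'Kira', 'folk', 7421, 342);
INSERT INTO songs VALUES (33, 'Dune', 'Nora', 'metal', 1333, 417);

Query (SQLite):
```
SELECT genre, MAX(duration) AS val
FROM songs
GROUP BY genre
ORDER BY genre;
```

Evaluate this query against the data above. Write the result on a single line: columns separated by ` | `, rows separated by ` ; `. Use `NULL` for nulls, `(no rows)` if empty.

Partition songs by genre; compute MAX(duration) within each group.
  blues: ids {4, 14, 15, 20, 28} → MAX(duration)=208
  folk: ids {7, 25, 26, 32} → MAX(duration)=376
  metal: ids {6, 33} → MAX(duration)=417

blues | 208 ; folk | 376 ; metal | 417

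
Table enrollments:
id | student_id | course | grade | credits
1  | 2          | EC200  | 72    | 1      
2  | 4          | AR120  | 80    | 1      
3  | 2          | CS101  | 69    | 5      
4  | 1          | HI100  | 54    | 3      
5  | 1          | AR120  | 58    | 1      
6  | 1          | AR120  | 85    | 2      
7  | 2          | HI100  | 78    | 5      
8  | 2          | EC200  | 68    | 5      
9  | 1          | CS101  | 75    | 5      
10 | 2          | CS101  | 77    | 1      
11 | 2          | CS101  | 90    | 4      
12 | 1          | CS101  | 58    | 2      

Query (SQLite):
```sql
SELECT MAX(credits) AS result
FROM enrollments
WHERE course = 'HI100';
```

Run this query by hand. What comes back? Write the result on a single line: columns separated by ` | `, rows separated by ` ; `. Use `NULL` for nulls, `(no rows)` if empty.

5

Rows where course='HI100' → credits values: [3, 5].
MAX of non-NULL values = 5.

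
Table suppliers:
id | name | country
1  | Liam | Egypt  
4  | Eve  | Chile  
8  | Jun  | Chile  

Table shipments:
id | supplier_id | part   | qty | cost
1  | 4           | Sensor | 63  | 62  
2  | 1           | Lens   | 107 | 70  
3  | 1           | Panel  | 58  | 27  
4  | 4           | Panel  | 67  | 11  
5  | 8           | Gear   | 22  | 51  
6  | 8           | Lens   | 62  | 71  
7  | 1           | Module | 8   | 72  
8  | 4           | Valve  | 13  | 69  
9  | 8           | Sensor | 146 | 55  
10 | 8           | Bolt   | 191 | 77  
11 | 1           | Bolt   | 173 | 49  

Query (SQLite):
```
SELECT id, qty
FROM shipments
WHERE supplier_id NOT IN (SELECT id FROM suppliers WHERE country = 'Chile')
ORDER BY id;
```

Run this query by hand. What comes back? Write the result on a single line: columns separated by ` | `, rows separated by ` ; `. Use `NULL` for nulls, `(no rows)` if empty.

2 | 107 ; 3 | 58 ; 7 | 8 ; 11 | 173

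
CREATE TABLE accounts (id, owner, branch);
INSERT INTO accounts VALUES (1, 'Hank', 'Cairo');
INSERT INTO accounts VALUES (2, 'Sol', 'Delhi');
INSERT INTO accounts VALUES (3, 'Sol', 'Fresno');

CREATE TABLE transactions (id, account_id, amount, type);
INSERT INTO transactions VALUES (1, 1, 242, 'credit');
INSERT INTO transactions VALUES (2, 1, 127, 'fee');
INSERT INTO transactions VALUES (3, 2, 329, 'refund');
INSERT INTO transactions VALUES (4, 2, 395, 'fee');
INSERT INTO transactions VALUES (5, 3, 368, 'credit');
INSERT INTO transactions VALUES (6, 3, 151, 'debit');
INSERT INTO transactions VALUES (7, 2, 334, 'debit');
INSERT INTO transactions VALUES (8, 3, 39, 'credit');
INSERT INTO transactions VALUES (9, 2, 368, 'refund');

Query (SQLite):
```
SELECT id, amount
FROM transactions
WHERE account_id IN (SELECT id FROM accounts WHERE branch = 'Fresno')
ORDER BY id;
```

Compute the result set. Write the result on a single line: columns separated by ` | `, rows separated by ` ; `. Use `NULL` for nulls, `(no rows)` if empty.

5 | 368 ; 6 | 151 ; 8 | 39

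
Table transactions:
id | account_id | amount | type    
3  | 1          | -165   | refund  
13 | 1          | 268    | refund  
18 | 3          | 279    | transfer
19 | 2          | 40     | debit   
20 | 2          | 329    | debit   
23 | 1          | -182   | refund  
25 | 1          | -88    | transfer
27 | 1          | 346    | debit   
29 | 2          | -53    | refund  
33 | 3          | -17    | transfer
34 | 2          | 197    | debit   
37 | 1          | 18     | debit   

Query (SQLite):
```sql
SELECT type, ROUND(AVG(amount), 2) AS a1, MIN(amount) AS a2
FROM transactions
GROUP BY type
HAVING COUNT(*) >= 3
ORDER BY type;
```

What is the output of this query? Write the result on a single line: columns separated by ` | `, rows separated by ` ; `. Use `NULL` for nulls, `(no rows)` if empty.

debit | 186 | 18 ; refund | -33 | -182 ; transfer | 58 | -88

Group transactions by type.
Per group compute: ROUND(AVG(amount), 2), MIN(amount).
HAVING: drop groups with fewer than 3 rows.
  debit: ids {19, 20, 27, 34, 37} → ROUND(AVG(amount), 2)=186, MIN(amount)=18
  refund: ids {3, 13, 23, 29} → ROUND(AVG(amount), 2)=-33, MIN(amount)=-182
  transfer: ids {18, 25, 33} → ROUND(AVG(amount), 2)=58, MIN(amount)=-88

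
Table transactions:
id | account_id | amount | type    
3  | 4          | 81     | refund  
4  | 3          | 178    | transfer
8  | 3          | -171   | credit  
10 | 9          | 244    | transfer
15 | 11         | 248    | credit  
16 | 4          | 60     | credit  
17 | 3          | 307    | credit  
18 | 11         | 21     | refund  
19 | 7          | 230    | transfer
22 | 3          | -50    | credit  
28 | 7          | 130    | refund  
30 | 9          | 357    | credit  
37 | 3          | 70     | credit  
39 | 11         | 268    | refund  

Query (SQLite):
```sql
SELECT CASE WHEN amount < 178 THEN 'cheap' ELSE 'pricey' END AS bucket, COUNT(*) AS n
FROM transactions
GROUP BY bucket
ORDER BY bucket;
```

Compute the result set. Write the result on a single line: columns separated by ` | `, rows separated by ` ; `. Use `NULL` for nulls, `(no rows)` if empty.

cheap | 7 ; pricey | 7

Bucket rows by amount < 178 → 'cheap' else 'pricey'; count each bucket.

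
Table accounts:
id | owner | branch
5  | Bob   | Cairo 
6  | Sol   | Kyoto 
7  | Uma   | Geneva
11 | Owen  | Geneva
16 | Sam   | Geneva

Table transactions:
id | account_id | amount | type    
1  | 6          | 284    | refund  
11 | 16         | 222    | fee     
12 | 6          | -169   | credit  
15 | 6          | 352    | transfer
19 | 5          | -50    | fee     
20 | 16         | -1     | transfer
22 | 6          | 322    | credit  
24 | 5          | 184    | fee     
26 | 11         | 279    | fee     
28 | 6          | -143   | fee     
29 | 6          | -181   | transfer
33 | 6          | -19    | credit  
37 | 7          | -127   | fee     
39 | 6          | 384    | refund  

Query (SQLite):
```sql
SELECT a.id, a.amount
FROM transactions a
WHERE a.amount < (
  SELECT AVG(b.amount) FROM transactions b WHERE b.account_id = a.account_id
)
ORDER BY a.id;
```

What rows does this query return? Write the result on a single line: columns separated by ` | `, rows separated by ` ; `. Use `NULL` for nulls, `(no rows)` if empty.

12 | -169 ; 19 | -50 ; 20 | -1 ; 28 | -143 ; 29 | -181 ; 33 | -19

For each transactions row a, compute AVG(amount) over rows sharing a.account_id.
Keep row a if a.amount < that per-group AVG.
  account_id=5: AVG(amount) = 67.0
  account_id=6: AVG(amount) = 103.75
  account_id=7: AVG(amount) = -127.0
  account_id=11: AVG(amount) = 279.0
  account_id=16: AVG(amount) = 110.5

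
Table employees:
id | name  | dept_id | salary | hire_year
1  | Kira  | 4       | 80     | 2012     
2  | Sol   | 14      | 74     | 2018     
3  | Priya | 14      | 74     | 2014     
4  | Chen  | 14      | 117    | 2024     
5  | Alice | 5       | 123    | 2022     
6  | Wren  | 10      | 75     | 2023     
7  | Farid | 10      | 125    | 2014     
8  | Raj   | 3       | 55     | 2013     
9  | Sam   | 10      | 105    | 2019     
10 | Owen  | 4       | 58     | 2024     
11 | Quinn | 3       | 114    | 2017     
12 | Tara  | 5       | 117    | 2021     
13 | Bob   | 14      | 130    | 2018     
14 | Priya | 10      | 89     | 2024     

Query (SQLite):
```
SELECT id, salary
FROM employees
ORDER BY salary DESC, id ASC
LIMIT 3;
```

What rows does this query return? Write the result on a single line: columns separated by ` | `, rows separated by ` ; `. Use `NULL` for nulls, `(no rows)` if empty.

Sort by salary desc, tiebreak id asc: (130, id=13), (125, id=7), (123, id=5), (117, id=4), (117, id=12), (114, id=11) …. Take first 3.

13 | 130 ; 7 | 125 ; 5 | 123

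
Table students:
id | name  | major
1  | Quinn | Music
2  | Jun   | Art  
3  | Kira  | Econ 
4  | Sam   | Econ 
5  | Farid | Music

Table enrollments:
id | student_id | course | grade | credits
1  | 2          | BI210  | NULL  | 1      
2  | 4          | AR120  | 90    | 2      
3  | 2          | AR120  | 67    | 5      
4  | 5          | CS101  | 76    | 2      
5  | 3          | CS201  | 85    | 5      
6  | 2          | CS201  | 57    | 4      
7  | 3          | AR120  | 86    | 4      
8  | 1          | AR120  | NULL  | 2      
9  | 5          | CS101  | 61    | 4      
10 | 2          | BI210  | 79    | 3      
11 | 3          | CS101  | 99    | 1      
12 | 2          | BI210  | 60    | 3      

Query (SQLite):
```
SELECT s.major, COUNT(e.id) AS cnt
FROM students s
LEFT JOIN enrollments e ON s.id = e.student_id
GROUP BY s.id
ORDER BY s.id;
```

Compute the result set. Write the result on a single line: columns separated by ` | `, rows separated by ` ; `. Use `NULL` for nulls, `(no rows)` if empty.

Music | 1 ; Art | 5 ; Econ | 3 ; Econ | 1 ; Music | 2

LEFT JOIN keeps every students row; unmatched ones get NULL for enrollments columns.
Group by students.id and compute COUNT(e.id). COUNT(col) of an all-NULL group is 0.
  1: ids {8} → COUNT(e.id)=1
  2: ids {1, 3, 6, 10, 12} → COUNT(e.id)=5
  3: ids {5, 7, 11} → COUNT(e.id)=3
  4: ids {2} → COUNT(e.id)=1
  5: ids {4, 9} → COUNT(e.id)=2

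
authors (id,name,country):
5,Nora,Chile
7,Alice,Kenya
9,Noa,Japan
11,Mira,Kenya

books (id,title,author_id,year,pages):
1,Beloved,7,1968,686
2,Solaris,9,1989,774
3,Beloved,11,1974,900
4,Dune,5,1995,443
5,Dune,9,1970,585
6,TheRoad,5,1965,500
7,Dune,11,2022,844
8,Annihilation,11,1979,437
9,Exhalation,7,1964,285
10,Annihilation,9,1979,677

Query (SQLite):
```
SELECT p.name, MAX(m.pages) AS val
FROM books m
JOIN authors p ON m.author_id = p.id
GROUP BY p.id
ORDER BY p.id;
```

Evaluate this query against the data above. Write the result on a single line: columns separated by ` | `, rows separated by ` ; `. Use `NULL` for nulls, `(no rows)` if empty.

Join each books row to its authors via author_id.
Group joined rows by authors.id; compute MAX(m.pages) per group.
  5: ids {4, 6} → MAX(m.pages)=500
  7: ids {1, 9} → MAX(m.pages)=686
  9: ids {2, 5, 10} → MAX(m.pages)=774
  11: ids {3, 7, 8} → MAX(m.pages)=900

Nora | 500 ; Alice | 686 ; Noa | 774 ; Mira | 900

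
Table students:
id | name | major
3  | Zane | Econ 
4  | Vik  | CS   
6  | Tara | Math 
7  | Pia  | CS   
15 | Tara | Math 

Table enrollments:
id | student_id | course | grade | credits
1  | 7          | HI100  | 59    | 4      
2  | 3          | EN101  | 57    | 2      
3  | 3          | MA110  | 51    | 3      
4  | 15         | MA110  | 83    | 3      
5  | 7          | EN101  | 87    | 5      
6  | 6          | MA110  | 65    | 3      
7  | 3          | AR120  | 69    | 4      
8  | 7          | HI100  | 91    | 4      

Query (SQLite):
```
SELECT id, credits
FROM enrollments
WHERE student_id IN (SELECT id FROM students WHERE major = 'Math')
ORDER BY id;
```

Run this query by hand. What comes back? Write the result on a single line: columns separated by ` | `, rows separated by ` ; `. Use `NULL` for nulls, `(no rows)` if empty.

4 | 3 ; 6 | 3

Inner query: students.id where major = 'Math'.
Outer: keep enrollments rows whose student_id is in that set.
Inner query → {6, 15}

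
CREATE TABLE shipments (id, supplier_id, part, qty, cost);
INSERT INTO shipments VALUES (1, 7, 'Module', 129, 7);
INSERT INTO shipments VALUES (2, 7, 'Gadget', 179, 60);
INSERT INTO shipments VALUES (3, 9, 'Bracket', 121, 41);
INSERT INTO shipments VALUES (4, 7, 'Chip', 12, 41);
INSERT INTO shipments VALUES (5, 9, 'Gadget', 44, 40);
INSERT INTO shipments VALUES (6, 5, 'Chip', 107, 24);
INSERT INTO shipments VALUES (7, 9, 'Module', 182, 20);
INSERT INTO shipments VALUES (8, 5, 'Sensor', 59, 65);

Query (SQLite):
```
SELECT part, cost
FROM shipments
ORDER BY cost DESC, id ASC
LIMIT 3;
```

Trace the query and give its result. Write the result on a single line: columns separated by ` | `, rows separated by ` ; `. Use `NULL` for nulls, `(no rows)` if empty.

Sensor | 65 ; Gadget | 60 ; Bracket | 41

Sort by cost desc, tiebreak id asc: (65, id=8), (60, id=2), (41, id=3), (41, id=4), (40, id=5), (24, id=6) …. Take first 3.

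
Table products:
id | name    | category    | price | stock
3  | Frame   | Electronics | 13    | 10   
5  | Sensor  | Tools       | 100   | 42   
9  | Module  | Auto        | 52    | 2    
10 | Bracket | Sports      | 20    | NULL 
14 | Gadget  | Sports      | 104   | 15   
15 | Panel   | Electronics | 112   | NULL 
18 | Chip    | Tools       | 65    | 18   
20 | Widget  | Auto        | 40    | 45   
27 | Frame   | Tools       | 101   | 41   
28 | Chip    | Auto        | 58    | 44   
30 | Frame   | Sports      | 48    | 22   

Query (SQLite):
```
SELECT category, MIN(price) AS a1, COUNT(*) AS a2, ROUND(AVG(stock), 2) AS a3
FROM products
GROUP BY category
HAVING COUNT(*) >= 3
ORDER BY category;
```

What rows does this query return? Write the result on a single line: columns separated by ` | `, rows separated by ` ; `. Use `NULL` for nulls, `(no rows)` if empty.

Auto | 40 | 3 | 30.33 ; Sports | 20 | 3 | 18.5 ; Tools | 65 | 3 | 33.67

Group products by category.
Per group compute: MIN(price), COUNT(*), ROUND(AVG(stock), 2).
HAVING: drop groups with fewer than 3 rows.
  Auto: ids {9, 20, 28} → MIN(price)=40, COUNT(*)=3, ROUND(AVG(stock), 2)=30.33
  Electronics: ids {3, 15} → MIN(price)=13, COUNT(*)=2, ROUND(AVG(stock), 2)=10
  Sports: ids {10, 14, 30} → MIN(price)=20, COUNT(*)=3, ROUND(AVG(stock), 2)=18.5
  Tools: ids {5, 18, 27} → MIN(price)=65, COUNT(*)=3, ROUND(AVG(stock), 2)=33.67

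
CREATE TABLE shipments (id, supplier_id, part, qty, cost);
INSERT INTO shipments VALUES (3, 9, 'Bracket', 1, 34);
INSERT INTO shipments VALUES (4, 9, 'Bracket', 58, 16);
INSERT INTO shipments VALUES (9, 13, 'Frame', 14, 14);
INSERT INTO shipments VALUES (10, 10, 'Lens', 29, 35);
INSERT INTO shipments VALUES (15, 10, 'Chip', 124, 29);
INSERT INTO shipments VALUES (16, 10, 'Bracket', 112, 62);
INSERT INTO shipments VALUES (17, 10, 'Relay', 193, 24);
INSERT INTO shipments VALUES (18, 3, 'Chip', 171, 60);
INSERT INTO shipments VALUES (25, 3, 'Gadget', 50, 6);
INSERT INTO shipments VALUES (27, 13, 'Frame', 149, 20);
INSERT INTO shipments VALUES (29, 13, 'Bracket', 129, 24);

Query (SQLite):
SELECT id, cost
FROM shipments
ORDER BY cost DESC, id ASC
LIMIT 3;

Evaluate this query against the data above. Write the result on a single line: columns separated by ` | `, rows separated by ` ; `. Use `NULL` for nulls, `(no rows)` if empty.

16 | 62 ; 18 | 60 ; 10 | 35

Sort by cost desc, tiebreak id asc: (62, id=16), (60, id=18), (35, id=10), (34, id=3), (29, id=15), (24, id=17) …. Take first 3.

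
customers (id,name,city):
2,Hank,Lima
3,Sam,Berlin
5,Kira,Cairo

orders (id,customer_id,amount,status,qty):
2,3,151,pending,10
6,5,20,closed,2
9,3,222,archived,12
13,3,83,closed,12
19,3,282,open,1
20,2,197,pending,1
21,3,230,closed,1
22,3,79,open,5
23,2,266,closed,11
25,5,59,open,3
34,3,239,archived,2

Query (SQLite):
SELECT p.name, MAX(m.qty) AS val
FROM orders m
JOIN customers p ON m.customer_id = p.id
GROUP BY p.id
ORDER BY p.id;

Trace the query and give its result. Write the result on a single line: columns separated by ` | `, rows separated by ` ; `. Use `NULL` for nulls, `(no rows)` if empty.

Join each orders row to its customers via customer_id.
Group joined rows by customers.id; compute MAX(m.qty) per group.
  2: ids {20, 23} → MAX(m.qty)=11
  3: ids {2, 9, 13, 19, 21, 22, 34} → MAX(m.qty)=12
  5: ids {6, 25} → MAX(m.qty)=3

Hank | 11 ; Sam | 12 ; Kira | 3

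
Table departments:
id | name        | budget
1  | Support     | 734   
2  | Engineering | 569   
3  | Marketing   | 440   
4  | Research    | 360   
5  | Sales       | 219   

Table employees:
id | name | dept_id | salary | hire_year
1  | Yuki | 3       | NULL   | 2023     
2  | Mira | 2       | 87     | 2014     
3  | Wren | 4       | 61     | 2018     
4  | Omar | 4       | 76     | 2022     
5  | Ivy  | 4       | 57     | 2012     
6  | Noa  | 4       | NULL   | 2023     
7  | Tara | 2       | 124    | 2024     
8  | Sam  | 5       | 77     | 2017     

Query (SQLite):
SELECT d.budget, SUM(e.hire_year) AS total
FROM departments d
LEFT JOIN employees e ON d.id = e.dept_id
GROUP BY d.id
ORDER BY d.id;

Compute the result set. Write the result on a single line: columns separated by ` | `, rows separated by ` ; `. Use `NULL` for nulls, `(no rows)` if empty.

734 | NULL ; 569 | 4038 ; 440 | 2023 ; 360 | 8075 ; 219 | 2017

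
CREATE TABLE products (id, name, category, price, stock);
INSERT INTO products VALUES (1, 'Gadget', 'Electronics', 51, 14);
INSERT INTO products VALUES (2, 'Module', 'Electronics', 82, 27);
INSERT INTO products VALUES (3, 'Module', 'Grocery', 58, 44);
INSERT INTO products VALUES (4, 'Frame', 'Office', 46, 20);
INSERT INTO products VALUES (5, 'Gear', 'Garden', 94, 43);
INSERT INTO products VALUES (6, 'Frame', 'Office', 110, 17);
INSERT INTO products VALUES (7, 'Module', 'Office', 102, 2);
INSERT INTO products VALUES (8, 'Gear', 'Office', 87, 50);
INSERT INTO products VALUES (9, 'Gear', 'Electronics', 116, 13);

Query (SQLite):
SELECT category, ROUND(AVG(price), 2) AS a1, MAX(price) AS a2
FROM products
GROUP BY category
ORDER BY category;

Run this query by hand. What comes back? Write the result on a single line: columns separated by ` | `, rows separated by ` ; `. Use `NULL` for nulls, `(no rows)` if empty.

Group products by category.
Per group compute: ROUND(AVG(price), 2), MAX(price).
  Electronics: ids {1, 2, 9} → ROUND(AVG(price), 2)=83, MAX(price)=116
  Garden: ids {5} → ROUND(AVG(price), 2)=94, MAX(price)=94
  Grocery: ids {3} → ROUND(AVG(price), 2)=58, MAX(price)=58
  Office: ids {4, 6, 7, 8} → ROUND(AVG(price), 2)=86.25, MAX(price)=110

Electronics | 83 | 116 ; Garden | 94 | 94 ; Grocery | 58 | 58 ; Office | 86.25 | 110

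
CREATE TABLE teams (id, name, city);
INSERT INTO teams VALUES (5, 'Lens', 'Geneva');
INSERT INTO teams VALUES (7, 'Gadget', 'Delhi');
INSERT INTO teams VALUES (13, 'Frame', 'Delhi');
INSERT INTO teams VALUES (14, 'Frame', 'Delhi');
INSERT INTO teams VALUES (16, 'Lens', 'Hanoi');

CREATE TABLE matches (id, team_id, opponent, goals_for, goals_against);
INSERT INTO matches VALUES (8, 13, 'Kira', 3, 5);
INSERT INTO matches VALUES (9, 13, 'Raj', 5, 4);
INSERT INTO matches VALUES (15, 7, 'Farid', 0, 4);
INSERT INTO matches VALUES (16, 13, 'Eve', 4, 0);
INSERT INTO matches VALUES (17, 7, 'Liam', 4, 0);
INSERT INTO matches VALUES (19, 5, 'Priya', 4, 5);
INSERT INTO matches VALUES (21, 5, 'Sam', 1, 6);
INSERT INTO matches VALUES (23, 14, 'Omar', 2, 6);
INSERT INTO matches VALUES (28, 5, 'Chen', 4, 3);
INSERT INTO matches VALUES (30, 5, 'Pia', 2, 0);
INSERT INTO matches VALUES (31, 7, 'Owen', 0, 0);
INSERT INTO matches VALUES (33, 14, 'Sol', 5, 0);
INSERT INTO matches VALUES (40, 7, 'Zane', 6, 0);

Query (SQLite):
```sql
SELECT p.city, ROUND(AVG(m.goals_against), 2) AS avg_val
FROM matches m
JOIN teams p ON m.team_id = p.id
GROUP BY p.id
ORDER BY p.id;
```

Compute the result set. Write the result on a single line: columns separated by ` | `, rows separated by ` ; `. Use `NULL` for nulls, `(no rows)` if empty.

Geneva | 3.5 ; Delhi | 1 ; Delhi | 3 ; Delhi | 3

Join each matches row to its teams via team_id.
Group joined rows by teams.id; compute ROUND(AVG(m.goals_against), 2) per group.
  5: ids {19, 21, 28, 30} → ROUND(AVG(m.goals_against), 2)=3.5
  7: ids {15, 17, 31, 40} → ROUND(AVG(m.goals_against), 2)=1
  13: ids {8, 9, 16} → ROUND(AVG(m.goals_against), 2)=3
  14: ids {23, 33} → ROUND(AVG(m.goals_against), 2)=3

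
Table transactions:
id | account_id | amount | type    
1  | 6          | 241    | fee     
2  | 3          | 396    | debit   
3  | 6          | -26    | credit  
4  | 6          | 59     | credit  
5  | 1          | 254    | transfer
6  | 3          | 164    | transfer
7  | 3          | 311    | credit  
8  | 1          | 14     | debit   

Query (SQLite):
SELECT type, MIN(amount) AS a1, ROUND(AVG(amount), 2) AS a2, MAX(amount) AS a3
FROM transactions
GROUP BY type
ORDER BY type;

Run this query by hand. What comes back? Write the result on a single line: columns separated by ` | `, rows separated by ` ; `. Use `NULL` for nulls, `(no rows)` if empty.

Group transactions by type.
Per group compute: MIN(amount), ROUND(AVG(amount), 2), MAX(amount).
  credit: ids {3, 4, 7} → MIN(amount)=-26, ROUND(AVG(amount), 2)=114.67, MAX(amount)=311
  debit: ids {2, 8} → MIN(amount)=14, ROUND(AVG(amount), 2)=205, MAX(amount)=396
  fee: ids {1} → MIN(amount)=241, ROUND(AVG(amount), 2)=241, MAX(amount)=241
  transfer: ids {5, 6} → MIN(amount)=164, ROUND(AVG(amount), 2)=209, MAX(amount)=254

credit | -26 | 114.67 | 311 ; debit | 14 | 205 | 396 ; fee | 241 | 241 | 241 ; transfer | 164 | 209 | 254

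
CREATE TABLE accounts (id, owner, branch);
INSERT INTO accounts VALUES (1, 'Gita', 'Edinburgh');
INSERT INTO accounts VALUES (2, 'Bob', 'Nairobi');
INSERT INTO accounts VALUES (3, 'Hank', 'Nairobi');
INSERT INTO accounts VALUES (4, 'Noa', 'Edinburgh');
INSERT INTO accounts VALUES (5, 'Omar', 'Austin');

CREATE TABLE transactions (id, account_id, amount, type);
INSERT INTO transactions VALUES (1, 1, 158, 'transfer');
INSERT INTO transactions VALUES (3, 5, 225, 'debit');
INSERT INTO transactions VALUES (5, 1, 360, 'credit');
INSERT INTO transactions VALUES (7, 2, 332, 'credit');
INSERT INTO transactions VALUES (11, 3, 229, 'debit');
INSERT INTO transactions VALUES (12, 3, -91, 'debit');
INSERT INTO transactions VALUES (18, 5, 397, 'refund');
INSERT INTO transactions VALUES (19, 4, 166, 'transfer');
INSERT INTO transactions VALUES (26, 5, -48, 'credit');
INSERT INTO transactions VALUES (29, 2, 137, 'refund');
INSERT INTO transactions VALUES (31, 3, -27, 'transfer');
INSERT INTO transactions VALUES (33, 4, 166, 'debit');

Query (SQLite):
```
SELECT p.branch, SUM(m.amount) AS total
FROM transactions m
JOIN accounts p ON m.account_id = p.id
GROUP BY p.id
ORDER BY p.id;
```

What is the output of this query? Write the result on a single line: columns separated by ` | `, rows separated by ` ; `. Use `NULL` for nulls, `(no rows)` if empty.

Join each transactions row to its accounts via account_id.
Group joined rows by accounts.id; compute SUM(m.amount) per group.
  1: ids {1, 5} → SUM(m.amount)=518
  2: ids {7, 29} → SUM(m.amount)=469
  3: ids {11, 12, 31} → SUM(m.amount)=111
  4: ids {19, 33} → SUM(m.amount)=332
  5: ids {3, 18, 26} → SUM(m.amount)=574

Edinburgh | 518 ; Nairobi | 469 ; Nairobi | 111 ; Edinburgh | 332 ; Austin | 574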